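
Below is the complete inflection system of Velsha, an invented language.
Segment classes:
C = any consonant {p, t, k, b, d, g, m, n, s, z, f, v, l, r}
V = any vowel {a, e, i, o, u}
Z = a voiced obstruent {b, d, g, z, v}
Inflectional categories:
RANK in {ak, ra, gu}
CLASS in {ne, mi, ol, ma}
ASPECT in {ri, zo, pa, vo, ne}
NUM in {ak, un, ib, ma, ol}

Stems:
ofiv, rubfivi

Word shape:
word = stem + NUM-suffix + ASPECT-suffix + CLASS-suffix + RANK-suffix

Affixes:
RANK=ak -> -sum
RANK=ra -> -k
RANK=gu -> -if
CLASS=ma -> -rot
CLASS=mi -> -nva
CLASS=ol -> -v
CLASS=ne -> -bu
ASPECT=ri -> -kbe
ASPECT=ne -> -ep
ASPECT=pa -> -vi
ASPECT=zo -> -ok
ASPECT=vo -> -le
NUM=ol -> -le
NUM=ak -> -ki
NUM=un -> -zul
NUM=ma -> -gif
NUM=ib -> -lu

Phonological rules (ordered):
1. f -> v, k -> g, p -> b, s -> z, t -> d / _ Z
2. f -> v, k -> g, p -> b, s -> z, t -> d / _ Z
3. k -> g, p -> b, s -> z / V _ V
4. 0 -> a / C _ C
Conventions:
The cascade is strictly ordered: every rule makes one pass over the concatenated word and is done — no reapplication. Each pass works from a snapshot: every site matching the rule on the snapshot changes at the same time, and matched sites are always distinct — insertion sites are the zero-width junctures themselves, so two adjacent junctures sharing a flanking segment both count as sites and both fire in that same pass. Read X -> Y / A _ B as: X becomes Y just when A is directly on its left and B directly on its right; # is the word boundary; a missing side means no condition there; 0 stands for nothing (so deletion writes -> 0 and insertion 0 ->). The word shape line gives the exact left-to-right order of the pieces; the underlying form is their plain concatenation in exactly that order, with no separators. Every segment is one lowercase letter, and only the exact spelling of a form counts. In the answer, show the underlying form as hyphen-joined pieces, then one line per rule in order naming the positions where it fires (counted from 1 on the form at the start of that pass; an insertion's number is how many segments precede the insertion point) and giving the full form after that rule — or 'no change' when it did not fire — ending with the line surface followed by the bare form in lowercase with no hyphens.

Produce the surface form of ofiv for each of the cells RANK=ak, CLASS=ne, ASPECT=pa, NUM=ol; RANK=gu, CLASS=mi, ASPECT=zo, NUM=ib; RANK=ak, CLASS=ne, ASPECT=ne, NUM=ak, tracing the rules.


cell RANK=ak, CLASS=ne, ASPECT=pa, NUM=ol:
underlying: ofiv-le-vi-bu-sum
1. f -> v, k -> g, p -> b, s -> z, t -> d / _ Z: no change
2. f -> v, k -> g, p -> b, s -> z, t -> d / _ Z: no change
3. k -> g, p -> b, s -> z / V _ V: fires at position(s) 11: ofivlevibuzum
4. 0 -> a / C _ C: inserts after position(s) 4: ofivalevibuzum
surface: ofivalevibuzum

cell RANK=gu, CLASS=mi, ASPECT=zo, NUM=ib:
underlying: ofiv-lu-ok-nva-if
1. f -> v, k -> g, p -> b, s -> z, t -> d / _ Z: no change
2. f -> v, k -> g, p -> b, s -> z, t -> d / _ Z: no change
3. k -> g, p -> b, s -> z / V _ V: no change
4. 0 -> a / C _ C: inserts after position(s) 4, 8, 9: ofivaluokanavaif
surface: ofivaluokanavaif

cell RANK=ak, CLASS=ne, ASPECT=ne, NUM=ak:
underlying: ofiv-ki-ep-bu-sum
1. f -> v, k -> g, p -> b, s -> z, t -> d / _ Z: fires at position(s) 8: ofivkiebbusum
2. f -> v, k -> g, p -> b, s -> z, t -> d / _ Z: no change
3. k -> g, p -> b, s -> z / V _ V: fires at position(s) 11: ofivkiebbuzum
4. 0 -> a / C _ C: inserts after position(s) 4, 8: ofivakiebabuzum
surface: ofivakiebabuzum


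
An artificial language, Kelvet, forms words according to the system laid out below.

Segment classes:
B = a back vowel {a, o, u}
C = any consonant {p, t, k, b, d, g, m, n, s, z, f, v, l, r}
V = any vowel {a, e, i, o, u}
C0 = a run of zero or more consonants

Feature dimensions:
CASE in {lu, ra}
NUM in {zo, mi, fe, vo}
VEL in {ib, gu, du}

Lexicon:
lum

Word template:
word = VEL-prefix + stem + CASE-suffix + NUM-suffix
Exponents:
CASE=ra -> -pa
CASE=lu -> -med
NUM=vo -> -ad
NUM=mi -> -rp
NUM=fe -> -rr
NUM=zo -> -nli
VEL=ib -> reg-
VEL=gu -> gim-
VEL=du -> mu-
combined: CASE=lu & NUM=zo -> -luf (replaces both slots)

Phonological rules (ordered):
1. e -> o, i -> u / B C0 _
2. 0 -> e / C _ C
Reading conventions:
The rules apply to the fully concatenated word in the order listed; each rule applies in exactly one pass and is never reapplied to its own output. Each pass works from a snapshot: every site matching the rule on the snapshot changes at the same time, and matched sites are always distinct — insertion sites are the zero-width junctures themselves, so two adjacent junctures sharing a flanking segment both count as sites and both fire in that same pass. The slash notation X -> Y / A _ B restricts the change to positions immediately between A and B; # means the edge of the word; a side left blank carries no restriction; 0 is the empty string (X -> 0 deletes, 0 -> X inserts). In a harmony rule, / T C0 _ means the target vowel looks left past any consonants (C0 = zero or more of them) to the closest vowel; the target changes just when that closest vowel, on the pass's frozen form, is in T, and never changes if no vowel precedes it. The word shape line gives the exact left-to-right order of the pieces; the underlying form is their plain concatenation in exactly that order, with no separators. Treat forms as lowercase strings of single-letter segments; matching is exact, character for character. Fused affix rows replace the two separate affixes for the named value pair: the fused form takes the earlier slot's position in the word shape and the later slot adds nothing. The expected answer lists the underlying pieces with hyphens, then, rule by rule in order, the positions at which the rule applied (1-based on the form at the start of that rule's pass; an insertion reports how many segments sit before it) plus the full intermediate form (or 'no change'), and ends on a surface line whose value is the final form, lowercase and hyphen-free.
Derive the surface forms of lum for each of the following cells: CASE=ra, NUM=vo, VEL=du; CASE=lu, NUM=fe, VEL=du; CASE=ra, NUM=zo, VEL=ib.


cell CASE=ra, NUM=vo, VEL=du:
underlying: mu-lum-pa-ad
1. e -> o, i -> u / B C0 _: no change
2. 0 -> e / C _ C: inserts after position(s) 5: mulumepaad
surface: mulumepaad

cell CASE=lu, NUM=fe, VEL=du:
underlying: mu-lum-med-rr
1. e -> o, i -> u / B C0 _: fires at position(s) 7: mulummodrr
2. 0 -> e / C _ C: inserts after position(s) 5, 8, 9: mulumemoderer
surface: mulumemoderer

cell CASE=ra, NUM=zo, VEL=ib:
underlying: reg-lum-pa-nli
1. e -> o, i -> u / B C0 _: fires at position(s) 11: reglumpanlu
2. 0 -> e / C _ C: inserts after position(s) 3, 6, 9: regelumepanelu
surface: regelumepanelu


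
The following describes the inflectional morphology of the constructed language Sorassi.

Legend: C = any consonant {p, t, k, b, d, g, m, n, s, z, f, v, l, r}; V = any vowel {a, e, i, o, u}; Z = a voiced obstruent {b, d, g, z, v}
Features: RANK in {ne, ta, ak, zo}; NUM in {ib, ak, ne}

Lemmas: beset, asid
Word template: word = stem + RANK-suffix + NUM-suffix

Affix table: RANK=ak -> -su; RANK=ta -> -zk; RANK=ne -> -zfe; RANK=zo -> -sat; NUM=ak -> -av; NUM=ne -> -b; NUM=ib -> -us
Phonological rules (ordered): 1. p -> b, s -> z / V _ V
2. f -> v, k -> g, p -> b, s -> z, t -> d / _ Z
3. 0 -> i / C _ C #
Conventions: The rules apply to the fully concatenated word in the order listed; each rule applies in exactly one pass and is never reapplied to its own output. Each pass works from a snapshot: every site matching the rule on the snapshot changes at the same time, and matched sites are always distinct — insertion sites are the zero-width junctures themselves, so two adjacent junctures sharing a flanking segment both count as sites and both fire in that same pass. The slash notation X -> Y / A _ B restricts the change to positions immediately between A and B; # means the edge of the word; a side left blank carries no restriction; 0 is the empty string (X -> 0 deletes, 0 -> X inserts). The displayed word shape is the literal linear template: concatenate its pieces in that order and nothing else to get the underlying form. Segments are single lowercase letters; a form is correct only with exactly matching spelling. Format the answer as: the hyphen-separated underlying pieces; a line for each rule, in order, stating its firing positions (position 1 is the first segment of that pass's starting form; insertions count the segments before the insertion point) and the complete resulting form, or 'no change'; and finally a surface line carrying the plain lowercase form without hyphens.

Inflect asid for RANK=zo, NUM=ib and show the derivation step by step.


underlying: asid-sat-us
1. p -> b, s -> z / V _ V: fires at position(s) 2: azidsatus
2. f -> v, k -> g, p -> b, s -> z, t -> d / _ Z: no change
3. 0 -> i / C _ C #: no change
surface: azidsatus


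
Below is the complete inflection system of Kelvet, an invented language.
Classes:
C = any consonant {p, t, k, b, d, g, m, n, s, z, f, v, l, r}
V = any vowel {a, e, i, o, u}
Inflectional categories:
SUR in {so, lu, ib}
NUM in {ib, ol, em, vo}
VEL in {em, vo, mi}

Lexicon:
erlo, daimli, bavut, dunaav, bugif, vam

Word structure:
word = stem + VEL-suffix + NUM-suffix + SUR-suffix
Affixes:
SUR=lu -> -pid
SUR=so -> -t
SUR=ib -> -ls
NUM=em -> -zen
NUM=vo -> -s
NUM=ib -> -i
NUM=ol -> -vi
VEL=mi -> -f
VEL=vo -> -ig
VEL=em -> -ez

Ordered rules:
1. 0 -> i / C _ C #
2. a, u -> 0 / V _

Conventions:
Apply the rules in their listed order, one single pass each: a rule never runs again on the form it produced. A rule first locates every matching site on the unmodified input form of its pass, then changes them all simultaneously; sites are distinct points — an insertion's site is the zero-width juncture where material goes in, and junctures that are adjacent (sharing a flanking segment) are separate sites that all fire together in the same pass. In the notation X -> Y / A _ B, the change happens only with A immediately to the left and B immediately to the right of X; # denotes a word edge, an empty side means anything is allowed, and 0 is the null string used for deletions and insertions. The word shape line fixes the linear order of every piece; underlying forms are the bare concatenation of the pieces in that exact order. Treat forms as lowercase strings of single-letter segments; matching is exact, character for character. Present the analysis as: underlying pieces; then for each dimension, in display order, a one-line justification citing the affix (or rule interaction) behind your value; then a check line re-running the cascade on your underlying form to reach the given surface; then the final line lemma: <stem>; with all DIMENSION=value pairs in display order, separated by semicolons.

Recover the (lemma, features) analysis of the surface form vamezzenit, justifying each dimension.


underlying: vam-ez-zen-t
SUR=so - signalled by the affix -t
NUM=em - signalled by the affix -zen
VEL=em - signalled by the affix -ez
check: vamezzent -> vamezzenit -> vamezzenit
lemma: vam; SUR=so; NUM=em; VEL=em


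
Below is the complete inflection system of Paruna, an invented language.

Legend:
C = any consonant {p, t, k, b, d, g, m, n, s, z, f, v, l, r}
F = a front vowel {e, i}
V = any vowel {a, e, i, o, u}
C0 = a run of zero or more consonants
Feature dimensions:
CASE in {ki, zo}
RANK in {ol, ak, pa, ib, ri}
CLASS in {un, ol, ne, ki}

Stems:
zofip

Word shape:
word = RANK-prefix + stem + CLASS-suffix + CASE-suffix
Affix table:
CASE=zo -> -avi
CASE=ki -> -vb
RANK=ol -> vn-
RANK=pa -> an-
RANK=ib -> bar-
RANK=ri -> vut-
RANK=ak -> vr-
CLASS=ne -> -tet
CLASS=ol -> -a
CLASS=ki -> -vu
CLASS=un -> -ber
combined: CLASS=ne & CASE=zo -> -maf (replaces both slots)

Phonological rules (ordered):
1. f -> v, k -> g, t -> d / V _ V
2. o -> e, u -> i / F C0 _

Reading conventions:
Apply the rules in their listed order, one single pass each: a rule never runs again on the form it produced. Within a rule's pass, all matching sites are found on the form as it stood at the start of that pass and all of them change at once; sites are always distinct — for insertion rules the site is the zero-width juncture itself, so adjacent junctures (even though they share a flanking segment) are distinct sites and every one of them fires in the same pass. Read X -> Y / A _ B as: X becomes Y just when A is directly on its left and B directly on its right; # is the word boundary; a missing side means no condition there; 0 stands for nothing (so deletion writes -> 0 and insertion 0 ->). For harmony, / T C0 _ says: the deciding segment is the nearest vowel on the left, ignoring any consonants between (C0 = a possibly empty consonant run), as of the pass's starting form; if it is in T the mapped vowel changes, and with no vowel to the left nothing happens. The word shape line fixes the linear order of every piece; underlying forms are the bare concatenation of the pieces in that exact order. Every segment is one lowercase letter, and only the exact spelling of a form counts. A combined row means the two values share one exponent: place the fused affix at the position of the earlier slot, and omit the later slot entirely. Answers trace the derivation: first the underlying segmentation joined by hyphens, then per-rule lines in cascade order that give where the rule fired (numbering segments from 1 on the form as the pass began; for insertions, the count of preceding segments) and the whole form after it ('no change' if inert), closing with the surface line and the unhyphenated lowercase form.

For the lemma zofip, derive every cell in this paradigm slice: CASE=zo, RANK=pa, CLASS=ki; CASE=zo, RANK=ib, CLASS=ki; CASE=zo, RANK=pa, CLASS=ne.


cell CASE=zo, RANK=pa, CLASS=ki:
underlying: an-zofip-vu-avi
1. f -> v, k -> g, t -> d / V _ V: fires at position(s) 5: anzovipvuavi
2. o -> e, u -> i / F C0 _: fires at position(s) 9: anzovipviavi
surface: anzovipviavi

cell CASE=zo, RANK=ib, CLASS=ki:
underlying: bar-zofip-vu-avi
1. f -> v, k -> g, t -> d / V _ V: fires at position(s) 6: barzovipvuavi
2. o -> e, u -> i / F C0 _: fires at position(s) 10: barzovipviavi
surface: barzovipviavi

cell CASE=zo, RANK=pa, CLASS=ne:
underlying: an-zofip-maf
1. f -> v, k -> g, t -> d / V _ V: fires at position(s) 5: anzovipmaf
2. o -> e, u -> i / F C0 _: no change
surface: anzovipmaf


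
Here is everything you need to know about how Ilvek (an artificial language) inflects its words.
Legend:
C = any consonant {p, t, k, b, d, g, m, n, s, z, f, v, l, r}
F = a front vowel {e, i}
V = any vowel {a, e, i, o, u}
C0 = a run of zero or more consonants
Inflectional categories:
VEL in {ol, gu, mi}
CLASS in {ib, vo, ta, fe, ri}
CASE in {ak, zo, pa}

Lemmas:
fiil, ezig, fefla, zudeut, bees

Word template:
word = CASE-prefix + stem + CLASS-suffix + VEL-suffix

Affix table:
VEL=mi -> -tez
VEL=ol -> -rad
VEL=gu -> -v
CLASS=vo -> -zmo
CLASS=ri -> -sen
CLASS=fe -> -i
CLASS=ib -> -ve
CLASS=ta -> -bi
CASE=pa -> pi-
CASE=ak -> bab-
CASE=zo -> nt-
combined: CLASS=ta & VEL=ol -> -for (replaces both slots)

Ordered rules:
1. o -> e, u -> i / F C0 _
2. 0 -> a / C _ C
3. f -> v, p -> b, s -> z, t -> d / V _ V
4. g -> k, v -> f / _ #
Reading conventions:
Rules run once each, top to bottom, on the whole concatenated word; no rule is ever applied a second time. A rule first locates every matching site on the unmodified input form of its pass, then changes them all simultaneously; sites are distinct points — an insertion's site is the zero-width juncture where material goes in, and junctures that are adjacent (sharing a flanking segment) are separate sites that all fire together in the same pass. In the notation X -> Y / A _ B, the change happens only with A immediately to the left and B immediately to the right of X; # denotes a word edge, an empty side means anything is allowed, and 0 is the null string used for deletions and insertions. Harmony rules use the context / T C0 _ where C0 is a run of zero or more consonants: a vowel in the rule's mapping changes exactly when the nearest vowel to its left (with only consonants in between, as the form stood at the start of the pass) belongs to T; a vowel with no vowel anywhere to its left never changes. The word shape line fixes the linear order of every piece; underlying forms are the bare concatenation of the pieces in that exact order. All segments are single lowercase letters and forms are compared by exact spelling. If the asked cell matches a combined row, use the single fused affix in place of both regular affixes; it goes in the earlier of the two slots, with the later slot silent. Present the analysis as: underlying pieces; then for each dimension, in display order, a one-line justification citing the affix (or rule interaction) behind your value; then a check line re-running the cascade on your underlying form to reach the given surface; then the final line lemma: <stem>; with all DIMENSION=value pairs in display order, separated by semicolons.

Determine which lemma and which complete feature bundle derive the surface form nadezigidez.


underlying: nt-ezig-i-tez
VEL=mi - signalled by the affix -tez
CLASS=fe - signalled by the affix -i
CASE=zo - signalled by the affix nt-
check: ntezigitez -> ntezigitez -> natezigitez -> nadezigidez -> nadezigidez
lemma: ezig; VEL=mi; CLASS=fe; CASE=zo


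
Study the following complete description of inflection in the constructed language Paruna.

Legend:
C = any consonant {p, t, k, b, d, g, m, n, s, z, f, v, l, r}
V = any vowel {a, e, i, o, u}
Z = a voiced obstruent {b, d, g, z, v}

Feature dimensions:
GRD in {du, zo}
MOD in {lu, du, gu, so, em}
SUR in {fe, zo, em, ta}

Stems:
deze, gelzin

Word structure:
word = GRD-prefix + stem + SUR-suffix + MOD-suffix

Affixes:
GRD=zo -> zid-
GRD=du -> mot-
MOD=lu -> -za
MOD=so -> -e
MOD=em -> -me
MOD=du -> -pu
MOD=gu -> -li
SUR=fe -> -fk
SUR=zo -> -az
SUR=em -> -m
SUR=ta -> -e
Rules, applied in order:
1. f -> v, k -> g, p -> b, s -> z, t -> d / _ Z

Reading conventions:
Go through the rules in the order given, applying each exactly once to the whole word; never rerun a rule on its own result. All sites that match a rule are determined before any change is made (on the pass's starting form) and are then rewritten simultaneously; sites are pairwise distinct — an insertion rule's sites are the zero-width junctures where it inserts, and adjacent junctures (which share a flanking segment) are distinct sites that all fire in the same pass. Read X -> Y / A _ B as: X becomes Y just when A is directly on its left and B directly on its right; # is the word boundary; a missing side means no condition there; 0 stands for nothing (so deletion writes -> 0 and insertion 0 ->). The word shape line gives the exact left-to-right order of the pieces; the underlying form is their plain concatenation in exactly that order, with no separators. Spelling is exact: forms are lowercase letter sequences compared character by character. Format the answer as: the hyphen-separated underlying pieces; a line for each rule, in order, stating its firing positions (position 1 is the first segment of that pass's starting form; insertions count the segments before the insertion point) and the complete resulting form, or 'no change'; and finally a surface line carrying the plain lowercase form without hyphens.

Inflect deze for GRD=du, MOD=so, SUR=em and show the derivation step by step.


underlying: mot-deze-m-e
1. f -> v, k -> g, p -> b, s -> z, t -> d / _ Z: fires at position(s) 3: moddezeme
surface: moddezeme


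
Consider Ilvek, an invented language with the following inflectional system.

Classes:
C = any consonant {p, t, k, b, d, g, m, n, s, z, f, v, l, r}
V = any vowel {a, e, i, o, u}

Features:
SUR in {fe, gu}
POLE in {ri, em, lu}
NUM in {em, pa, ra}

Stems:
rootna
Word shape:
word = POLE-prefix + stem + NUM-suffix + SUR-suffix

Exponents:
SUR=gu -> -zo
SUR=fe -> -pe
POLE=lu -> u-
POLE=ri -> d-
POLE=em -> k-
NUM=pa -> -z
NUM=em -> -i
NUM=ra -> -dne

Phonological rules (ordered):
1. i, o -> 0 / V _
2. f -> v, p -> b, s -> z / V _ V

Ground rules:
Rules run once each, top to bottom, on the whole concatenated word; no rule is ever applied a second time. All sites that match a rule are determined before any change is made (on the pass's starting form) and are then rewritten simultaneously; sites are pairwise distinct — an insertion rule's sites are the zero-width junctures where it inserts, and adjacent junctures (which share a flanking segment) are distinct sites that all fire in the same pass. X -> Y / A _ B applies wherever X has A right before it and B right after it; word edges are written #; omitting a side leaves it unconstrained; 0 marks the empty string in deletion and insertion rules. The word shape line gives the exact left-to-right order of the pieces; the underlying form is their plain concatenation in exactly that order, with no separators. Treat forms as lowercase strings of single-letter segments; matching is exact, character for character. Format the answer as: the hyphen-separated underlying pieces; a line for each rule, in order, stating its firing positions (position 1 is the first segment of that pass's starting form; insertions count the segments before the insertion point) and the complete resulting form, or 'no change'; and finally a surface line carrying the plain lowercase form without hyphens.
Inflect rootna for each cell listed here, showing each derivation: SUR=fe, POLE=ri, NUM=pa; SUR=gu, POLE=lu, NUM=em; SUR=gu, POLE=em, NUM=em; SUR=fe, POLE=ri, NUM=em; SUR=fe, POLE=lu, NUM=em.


cell SUR=fe, POLE=ri, NUM=pa:
underlying: d-rootna-z-pe
1. i, o -> 0 / V _: fires at position(s) 4: drotnazpe
2. f -> v, p -> b, s -> z / V _ V: no change
surface: drotnazpe

cell SUR=gu, POLE=lu, NUM=em:
underlying: u-rootna-i-zo
1. i, o -> 0 / V _: fires at position(s) 4, 8: urotnazo
2. f -> v, p -> b, s -> z / V _ V: no change
surface: urotnazo

cell SUR=gu, POLE=em, NUM=em:
underlying: k-rootna-i-zo
1. i, o -> 0 / V _: fires at position(s) 4, 8: krotnazo
2. f -> v, p -> b, s -> z / V _ V: no change
surface: krotnazo

cell SUR=fe, POLE=ri, NUM=em:
underlying: d-rootna-i-pe
1. i, o -> 0 / V _: fires at position(s) 4, 8: drotnape
2. f -> v, p -> b, s -> z / V _ V: fires at position(s) 7: drotnabe
surface: drotnabe

cell SUR=fe, POLE=lu, NUM=em:
underlying: u-rootna-i-pe
1. i, o -> 0 / V _: fires at position(s) 4, 8: urotnape
2. f -> v, p -> b, s -> z / V _ V: fires at position(s) 7: urotnabe
surface: urotnabe


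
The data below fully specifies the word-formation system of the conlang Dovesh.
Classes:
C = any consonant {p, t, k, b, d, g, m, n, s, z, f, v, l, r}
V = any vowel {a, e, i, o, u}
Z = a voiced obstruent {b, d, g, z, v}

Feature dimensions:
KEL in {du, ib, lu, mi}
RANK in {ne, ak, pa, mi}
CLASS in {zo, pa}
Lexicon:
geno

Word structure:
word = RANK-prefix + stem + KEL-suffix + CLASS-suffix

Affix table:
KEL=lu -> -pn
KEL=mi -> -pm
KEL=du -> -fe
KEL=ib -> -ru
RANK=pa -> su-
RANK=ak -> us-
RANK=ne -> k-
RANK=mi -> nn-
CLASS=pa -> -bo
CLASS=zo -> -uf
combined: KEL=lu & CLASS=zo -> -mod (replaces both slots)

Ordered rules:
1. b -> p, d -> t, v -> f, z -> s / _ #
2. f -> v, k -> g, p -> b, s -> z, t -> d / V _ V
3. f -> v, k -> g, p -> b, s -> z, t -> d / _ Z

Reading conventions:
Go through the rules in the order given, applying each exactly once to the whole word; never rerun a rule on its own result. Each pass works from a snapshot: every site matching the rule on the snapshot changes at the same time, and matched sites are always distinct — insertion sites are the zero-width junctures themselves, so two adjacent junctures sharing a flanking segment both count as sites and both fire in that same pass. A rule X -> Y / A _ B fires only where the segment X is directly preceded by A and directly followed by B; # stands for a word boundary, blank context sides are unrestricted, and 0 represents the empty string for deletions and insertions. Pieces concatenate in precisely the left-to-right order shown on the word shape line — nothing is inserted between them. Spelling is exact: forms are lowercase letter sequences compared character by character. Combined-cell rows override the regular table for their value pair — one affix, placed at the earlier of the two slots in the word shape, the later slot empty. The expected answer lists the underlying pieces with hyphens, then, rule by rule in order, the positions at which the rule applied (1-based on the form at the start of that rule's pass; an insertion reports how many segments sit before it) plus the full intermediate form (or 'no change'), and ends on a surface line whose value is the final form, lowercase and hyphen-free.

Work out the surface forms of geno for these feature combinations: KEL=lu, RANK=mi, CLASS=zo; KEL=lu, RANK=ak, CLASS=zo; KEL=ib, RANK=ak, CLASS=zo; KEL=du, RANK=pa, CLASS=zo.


cell KEL=lu, RANK=mi, CLASS=zo:
underlying: nn-geno-mod
1. b -> p, d -> t, v -> f, z -> s / _ #: fires at position(s) 9: nngenomot
2. f -> v, k -> g, p -> b, s -> z, t -> d / V _ V: no change
3. f -> v, k -> g, p -> b, s -> z, t -> d / _ Z: no change
surface: nngenomot

cell KEL=lu, RANK=ak, CLASS=zo:
underlying: us-geno-mod
1. b -> p, d -> t, v -> f, z -> s / _ #: fires at position(s) 9: usgenomot
2. f -> v, k -> g, p -> b, s -> z, t -> d / V _ V: no change
3. f -> v, k -> g, p -> b, s -> z, t -> d / _ Z: fires at position(s) 2: uzgenomot
surface: uzgenomot

cell KEL=ib, RANK=ak, CLASS=zo:
underlying: us-geno-ru-uf
1. b -> p, d -> t, v -> f, z -> s / _ #: no change
2. f -> v, k -> g, p -> b, s -> z, t -> d / V _ V: no change
3. f -> v, k -> g, p -> b, s -> z, t -> d / _ Z: fires at position(s) 2: uzgenoruuf
surface: uzgenoruuf

cell KEL=du, RANK=pa, CLASS=zo:
underlying: su-geno-fe-uf
1. b -> p, d -> t, v -> f, z -> s / _ #: no change
2. f -> v, k -> g, p -> b, s -> z, t -> d / V _ V: fires at position(s) 7: sugenoveuf
3. f -> v, k -> g, p -> b, s -> z, t -> d / _ Z: no change
surface: sugenoveuf


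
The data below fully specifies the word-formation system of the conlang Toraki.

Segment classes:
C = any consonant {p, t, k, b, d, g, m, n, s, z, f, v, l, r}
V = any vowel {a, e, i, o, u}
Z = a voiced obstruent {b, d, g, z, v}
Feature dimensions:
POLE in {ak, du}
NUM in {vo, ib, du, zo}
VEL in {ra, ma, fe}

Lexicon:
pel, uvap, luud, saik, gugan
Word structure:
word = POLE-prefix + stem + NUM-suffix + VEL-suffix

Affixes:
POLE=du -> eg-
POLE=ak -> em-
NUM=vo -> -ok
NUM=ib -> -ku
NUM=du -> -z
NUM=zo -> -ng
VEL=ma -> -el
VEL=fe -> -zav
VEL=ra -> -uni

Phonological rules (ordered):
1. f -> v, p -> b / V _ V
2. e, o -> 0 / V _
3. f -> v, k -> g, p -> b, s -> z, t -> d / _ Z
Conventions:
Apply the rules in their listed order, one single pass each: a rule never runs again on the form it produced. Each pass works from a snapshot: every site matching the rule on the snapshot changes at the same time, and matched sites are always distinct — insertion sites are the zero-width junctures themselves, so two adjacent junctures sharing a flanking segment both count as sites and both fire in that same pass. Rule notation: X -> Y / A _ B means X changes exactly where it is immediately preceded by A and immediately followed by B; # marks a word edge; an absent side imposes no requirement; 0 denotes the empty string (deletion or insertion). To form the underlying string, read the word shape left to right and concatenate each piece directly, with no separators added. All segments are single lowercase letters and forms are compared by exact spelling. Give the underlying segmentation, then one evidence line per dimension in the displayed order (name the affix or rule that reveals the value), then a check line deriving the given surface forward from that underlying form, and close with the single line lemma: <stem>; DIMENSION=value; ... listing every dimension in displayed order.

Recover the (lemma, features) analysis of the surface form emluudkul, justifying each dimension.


underlying: em-luud-ku-el
POLE=ak - signalled by the affix em-
NUM=ib - signalled by the affix -ku
VEL=ma - signalled by the affix -el
check: emluudkuel -> emluudkuel -> emluudkul -> emluudkul
lemma: luud; POLE=ak; NUM=ib; VEL=ma


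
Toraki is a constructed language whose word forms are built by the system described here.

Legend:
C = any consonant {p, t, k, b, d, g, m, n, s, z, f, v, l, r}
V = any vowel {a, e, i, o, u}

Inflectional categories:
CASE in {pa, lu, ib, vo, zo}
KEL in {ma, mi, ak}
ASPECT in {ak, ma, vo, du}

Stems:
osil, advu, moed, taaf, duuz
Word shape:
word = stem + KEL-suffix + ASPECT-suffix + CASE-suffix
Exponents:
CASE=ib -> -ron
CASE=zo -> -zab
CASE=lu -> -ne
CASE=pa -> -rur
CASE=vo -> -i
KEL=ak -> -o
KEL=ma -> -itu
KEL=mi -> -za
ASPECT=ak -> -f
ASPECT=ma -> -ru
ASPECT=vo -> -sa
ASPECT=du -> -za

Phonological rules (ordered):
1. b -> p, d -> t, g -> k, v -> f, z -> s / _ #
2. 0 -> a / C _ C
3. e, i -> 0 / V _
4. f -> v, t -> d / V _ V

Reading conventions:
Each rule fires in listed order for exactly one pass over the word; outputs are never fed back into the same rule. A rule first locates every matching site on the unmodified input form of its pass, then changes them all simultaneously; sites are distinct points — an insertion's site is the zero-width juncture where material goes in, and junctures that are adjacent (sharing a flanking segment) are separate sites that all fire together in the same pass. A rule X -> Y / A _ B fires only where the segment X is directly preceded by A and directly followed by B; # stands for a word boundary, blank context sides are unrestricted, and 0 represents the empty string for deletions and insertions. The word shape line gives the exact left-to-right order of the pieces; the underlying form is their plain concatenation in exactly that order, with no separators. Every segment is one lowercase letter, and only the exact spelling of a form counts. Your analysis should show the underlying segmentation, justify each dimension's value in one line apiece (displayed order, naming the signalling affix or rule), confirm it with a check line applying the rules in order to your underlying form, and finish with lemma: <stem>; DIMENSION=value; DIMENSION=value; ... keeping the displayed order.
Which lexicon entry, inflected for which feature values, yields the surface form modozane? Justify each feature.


underlying: moed-o-za-ne
CASE=lu - signalled by the affix -ne
KEL=ak - signalled by the affix -o
ASPECT=du - signalled by the affix -za
check: moedozane -> moedozane -> moedozane -> modozane -> modozane
lemma: moed; CASE=lu; KEL=ak; ASPECT=du


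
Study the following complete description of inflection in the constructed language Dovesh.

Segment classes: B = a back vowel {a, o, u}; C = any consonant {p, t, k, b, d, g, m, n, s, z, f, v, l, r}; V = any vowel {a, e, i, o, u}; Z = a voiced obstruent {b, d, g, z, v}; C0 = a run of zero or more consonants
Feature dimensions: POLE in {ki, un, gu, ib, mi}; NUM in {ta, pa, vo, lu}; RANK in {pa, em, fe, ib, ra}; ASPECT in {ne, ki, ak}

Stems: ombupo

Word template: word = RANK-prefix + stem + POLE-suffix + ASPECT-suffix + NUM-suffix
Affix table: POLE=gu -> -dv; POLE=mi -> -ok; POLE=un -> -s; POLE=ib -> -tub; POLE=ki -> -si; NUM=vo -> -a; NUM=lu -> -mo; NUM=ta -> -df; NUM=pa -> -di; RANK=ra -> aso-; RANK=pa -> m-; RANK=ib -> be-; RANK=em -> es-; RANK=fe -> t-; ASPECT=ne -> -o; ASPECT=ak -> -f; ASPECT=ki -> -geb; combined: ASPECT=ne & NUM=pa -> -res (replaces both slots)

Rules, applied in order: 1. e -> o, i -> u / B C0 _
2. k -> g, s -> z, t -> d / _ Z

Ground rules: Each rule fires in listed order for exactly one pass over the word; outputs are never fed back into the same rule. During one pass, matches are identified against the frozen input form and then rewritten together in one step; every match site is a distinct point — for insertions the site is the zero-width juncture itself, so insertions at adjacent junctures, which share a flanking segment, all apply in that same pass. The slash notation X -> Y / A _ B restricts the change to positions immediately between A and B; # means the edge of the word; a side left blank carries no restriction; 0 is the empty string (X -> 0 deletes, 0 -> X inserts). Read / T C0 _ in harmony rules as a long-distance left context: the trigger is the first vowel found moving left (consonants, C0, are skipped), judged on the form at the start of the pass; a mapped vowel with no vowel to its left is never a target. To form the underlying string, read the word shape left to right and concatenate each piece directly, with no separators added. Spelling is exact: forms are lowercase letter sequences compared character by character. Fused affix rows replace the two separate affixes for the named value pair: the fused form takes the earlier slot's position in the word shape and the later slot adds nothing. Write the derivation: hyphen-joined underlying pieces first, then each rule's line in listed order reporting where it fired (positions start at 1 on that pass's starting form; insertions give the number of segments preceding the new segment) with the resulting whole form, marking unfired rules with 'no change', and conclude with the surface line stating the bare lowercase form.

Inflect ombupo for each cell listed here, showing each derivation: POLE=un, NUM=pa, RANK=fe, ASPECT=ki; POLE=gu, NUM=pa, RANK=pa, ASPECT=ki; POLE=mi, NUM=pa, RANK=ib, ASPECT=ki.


cell POLE=un, NUM=pa, RANK=fe, ASPECT=ki:
underlying: t-ombupo-s-geb-di
1. e -> o, i -> u / B C0 _: fires at position(s) 10: tombuposgobdi
2. k -> g, s -> z, t -> d / _ Z: fires at position(s) 8: tombupozgobdi
surface: tombupozgobdi

cell POLE=gu, NUM=pa, RANK=pa, ASPECT=ki:
underlying: m-ombupo-dv-geb-di
1. e -> o, i -> u / B C0 _: fires at position(s) 11: mombupodvgobdi
2. k -> g, s -> z, t -> d / _ Z: no change
surface: mombupodvgobdi

cell POLE=mi, NUM=pa, RANK=ib, ASPECT=ki:
underlying: be-ombupo-ok-geb-di
1. e -> o, i -> u / B C0 _: fires at position(s) 12: beombupookgobdi
2. k -> g, s -> z, t -> d / _ Z: fires at position(s) 10: beombupooggobdi
surface: beombupooggobdi


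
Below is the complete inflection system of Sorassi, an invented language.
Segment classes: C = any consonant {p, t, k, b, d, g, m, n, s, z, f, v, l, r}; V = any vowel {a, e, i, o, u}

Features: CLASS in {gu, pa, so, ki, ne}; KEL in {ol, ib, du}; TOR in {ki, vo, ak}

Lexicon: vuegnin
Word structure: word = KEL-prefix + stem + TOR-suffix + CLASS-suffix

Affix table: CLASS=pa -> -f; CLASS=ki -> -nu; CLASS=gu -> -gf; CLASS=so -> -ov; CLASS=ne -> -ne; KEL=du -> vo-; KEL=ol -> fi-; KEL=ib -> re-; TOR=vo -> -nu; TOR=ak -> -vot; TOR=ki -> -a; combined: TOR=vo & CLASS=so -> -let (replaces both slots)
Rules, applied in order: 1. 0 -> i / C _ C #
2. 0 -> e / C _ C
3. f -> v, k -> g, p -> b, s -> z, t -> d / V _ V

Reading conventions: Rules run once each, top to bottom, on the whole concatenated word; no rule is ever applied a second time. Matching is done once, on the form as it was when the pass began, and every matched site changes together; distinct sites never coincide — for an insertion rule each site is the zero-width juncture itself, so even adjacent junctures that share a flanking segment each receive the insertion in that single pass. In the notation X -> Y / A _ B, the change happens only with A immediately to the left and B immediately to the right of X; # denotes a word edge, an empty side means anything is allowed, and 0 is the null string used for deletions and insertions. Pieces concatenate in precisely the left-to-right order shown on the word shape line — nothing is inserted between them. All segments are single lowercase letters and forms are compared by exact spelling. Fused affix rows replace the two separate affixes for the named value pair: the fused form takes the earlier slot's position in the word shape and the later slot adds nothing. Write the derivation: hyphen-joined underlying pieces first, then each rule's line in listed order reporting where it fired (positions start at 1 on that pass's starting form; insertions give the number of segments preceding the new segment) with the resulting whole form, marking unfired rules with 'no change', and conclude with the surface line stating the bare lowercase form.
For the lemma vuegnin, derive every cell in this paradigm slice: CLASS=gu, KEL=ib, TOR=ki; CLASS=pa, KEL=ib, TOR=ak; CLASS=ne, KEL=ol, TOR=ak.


cell CLASS=gu, KEL=ib, TOR=ki:
underlying: re-vuegnin-a-gf
1. 0 -> i / C _ C #: inserts after position(s) 11: revuegninagif
2. 0 -> e / C _ C: inserts after position(s) 6: revuegeninagif
3. f -> v, k -> g, p -> b, s -> z, t -> d / V _ V: no change
surface: revuegeninagif

cell CLASS=pa, KEL=ib, TOR=ak:
underlying: re-vuegnin-vot-f
1. 0 -> i / C _ C #: inserts after position(s) 12: revuegninvotif
2. 0 -> e / C _ C: inserts after position(s) 6, 9: revuegeninevotif
3. f -> v, k -> g, p -> b, s -> z, t -> d / V _ V: fires at position(s) 14: revuegeninevodif
surface: revuegeninevodif

cell CLASS=ne, KEL=ol, TOR=ak:
underlying: fi-vuegnin-vot-ne
1. 0 -> i / C _ C #: no change
2. 0 -> e / C _ C: inserts after position(s) 6, 9, 12: fivuegeninevotene
3. f -> v, k -> g, p -> b, s -> z, t -> d / V _ V: fires at position(s) 14: fivuegeninevodene
surface: fivuegeninevodene


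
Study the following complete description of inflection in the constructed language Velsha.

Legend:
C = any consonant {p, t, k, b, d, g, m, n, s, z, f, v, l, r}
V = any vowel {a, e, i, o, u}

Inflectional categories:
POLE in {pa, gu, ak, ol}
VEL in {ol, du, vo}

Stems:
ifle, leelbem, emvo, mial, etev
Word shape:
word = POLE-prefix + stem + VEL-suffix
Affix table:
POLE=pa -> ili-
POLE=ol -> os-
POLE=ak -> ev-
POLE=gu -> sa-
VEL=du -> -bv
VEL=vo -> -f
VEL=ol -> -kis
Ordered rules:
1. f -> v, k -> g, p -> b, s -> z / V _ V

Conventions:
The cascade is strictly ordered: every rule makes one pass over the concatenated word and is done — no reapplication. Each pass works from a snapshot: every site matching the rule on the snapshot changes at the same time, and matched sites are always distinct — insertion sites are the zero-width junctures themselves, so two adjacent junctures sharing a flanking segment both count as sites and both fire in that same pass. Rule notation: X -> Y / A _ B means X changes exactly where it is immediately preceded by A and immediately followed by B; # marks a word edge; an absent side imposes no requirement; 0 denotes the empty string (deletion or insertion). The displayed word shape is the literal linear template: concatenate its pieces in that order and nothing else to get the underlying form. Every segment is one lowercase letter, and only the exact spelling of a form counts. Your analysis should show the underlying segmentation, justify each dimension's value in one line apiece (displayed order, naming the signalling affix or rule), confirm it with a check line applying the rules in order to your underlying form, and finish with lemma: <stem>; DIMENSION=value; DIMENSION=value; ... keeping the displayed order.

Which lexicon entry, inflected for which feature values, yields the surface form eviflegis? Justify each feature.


underlying: ev-ifle-kis
POLE=ak - signalled by the affix ev-
VEL=ol - signalled by the affix -kis
check: eviflekis -> eviflegis
lemma: ifle; POLE=ak; VEL=ol


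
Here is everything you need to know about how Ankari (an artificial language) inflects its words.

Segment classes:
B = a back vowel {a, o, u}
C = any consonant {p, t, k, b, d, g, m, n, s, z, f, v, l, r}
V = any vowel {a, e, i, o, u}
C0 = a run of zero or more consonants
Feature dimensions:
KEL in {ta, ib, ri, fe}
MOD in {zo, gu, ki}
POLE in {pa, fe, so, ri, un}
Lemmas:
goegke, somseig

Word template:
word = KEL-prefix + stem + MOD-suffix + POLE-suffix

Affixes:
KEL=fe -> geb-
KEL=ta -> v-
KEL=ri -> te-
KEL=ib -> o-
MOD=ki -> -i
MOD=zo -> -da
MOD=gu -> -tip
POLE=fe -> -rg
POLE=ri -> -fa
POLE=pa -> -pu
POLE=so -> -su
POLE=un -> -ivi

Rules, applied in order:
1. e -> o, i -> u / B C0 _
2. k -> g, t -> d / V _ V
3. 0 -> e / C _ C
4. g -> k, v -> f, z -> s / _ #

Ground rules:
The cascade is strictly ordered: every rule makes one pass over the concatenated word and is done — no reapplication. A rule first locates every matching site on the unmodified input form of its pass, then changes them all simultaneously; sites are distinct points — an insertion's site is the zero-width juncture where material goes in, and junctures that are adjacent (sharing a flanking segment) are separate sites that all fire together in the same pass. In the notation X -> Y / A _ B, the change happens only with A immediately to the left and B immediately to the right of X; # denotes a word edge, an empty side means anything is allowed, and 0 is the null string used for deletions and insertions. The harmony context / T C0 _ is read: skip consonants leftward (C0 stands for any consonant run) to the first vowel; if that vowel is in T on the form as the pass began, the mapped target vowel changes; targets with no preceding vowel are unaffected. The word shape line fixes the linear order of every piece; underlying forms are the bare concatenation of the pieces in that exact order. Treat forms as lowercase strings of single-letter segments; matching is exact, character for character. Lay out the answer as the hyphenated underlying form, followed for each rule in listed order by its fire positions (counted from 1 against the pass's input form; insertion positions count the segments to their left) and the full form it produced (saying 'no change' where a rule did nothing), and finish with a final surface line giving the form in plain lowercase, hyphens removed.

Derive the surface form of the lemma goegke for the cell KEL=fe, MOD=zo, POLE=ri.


underlying: geb-goegke-da-fa
1. e -> o, i -> u / B C0 _: fires at position(s) 6: gebgoogkedafa
2. k -> g, t -> d / V _ V: no change
3. 0 -> e / C _ C: inserts after position(s) 3, 7: gebegoogekedafa
4. g -> k, v -> f, z -> s / _ #: no change
surface: gebegoogekedafa
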